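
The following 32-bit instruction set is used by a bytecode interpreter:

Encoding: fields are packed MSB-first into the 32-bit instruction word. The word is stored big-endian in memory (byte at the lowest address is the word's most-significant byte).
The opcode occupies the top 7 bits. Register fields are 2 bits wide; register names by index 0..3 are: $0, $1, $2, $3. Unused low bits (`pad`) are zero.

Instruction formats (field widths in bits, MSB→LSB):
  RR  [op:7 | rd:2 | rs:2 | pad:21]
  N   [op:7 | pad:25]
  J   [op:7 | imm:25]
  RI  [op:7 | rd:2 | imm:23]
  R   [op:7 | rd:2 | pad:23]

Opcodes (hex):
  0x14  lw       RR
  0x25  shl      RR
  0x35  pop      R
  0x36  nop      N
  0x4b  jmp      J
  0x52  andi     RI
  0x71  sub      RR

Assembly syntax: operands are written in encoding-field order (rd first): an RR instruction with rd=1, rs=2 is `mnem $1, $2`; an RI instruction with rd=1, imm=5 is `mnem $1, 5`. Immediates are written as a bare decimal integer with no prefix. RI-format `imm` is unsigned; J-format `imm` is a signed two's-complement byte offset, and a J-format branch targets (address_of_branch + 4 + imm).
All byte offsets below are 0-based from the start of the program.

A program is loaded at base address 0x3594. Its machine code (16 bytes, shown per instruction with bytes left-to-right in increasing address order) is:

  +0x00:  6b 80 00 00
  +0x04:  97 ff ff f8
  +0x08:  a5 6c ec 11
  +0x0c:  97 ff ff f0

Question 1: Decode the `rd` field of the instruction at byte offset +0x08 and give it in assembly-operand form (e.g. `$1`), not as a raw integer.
+0x08: a5 6c ec 11 ⇒ word 0xa56cec11 (big)
  opcode bits[31:25]=0x52: andi/RI
  rd@[24:23]=0x2 ⇒ $2
  imm@[22:0]=0x6cec11 ⇒ 7138321

$2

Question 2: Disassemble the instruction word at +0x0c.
jmp -16

@+0c  big-endian(97 ff ff f0) = 0x97fffff0
  op=0x97fffff0>>25=0x4b ⇒ jmp (J)
  [24:0] imm=33554416 (s25→-16) = -16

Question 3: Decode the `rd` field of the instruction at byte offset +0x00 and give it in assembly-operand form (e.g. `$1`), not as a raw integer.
off 0x00: read 6b 80 00 00 as big → 0x6b800000
  opcode bits[31:25]=0x35: pop/R
  rd: (w>>23)&0x3=0x3 → $3

$3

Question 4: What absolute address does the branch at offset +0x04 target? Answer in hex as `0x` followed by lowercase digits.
+0x04: 97 ff ff f8 ⇒ word 0x97fffff8 (big)
  top 7b → 0x4b → jmp [J]
  [24:0] imm=33554424 (s25→-8) = -8
  target = base 0x3594 + off 0x04 + 4 + imm -8 = 0x3594

0x3594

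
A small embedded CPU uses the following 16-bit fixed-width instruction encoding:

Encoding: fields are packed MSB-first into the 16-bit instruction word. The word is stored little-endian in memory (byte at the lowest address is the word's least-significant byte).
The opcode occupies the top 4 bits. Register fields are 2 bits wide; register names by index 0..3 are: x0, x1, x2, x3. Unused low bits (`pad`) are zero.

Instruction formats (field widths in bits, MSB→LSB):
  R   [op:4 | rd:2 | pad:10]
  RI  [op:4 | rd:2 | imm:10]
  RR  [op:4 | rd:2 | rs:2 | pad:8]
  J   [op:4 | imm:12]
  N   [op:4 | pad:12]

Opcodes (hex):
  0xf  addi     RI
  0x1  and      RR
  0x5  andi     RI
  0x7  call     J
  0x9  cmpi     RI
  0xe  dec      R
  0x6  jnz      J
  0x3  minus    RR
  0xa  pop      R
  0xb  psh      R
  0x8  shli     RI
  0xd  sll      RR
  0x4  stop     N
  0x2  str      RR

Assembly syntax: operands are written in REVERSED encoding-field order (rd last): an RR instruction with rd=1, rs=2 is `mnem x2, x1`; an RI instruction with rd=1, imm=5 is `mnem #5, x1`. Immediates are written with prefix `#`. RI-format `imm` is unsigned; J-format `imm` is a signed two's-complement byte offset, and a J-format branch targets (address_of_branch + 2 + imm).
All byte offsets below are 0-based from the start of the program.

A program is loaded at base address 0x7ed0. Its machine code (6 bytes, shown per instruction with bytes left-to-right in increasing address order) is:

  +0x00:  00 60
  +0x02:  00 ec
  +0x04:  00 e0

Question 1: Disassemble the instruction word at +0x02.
dec x3

[02] 00 ec → 0xec00
  top 4b → 0xe → dec [R]
  rd: (w>>10)&0x3=0x3 → x3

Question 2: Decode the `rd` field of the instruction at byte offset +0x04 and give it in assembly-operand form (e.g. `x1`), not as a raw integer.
x0

[04] 00 e0 → 0xe000
  op=0xe000>>12=0xe ⇒ dec (R)
  rd@[11:10]=0x0 ⇒ x0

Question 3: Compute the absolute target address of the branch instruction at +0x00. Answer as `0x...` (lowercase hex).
@+00  little-endian(00 60) = 0x6000
  opcode bits[15:12]=0x6: jnz/J
  imm@[11:0]=0x0 ⇒ #0
  target = base 0x7ed0 + off 0x00 + 2 + imm 0 = 0x7ed2

0x7ed2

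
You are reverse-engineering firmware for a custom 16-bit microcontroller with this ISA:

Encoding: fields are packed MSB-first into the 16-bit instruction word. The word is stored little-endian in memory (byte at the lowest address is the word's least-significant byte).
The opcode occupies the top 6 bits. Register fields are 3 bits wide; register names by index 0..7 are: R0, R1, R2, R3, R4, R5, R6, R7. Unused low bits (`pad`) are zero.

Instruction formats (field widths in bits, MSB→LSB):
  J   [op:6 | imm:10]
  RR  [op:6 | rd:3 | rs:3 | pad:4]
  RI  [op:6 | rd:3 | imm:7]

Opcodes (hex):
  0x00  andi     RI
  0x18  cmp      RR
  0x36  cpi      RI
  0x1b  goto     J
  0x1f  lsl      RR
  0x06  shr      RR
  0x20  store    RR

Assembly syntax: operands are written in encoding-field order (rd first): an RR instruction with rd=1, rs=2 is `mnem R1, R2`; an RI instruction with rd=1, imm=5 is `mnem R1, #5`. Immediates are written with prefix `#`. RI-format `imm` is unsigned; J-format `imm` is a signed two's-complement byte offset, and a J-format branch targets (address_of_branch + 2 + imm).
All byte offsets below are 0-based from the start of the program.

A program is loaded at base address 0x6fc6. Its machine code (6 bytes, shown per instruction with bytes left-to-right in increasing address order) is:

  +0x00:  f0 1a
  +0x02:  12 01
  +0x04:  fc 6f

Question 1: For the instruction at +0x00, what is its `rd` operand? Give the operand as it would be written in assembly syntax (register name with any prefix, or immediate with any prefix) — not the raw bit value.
R5

off 0x00: read f0 1a as little → 0x1af0
  opcode bits[15:10]=0x6: shr/RR
  rd@[9:7]=0x5 ⇒ R5
  rs@[6:4]=0x7 ⇒ R7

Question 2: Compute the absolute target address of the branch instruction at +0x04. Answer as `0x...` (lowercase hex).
[04] fc 6f → 0x6ffc
  op=0x6ffc>>10=0x1b ⇒ goto (J)
  imm: (w>>0)&0x3ff=0x3fc (s10→-4) → #-4
  target = base 0x6fc6 + off 0x04 + 2 + imm -4 = 0x6fc8

0x6fc8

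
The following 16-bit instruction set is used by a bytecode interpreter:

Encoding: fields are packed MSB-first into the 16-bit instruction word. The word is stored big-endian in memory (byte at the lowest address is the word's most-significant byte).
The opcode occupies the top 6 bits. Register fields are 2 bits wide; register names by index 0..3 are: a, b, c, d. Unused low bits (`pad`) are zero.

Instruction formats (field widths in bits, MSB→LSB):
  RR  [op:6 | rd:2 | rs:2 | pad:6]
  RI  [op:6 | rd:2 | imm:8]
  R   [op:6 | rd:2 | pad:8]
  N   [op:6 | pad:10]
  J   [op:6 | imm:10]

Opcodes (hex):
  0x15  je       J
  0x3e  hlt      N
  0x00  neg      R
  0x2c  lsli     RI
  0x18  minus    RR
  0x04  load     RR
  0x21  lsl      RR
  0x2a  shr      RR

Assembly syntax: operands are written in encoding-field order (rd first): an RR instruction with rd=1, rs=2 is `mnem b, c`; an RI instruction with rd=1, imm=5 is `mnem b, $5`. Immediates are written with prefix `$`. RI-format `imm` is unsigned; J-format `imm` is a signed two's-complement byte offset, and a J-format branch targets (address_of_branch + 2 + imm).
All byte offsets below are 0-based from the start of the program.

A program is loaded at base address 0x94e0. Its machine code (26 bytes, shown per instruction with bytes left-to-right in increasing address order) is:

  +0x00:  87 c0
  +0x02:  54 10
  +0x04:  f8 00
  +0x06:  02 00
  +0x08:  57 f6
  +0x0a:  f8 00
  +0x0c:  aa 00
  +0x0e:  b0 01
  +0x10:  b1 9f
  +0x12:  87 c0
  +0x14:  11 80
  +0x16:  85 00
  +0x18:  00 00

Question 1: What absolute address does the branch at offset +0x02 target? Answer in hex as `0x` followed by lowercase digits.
0x94f4

+0x02: 54 10 ⇒ word 0x5410 (big)
  opcode bits[15:10]=0x15: je/J
  imm@[9:0]=0x10 ⇒ $16
  target = base 0x94e0 + off 0x02 + 2 + imm 16 = 0x94f4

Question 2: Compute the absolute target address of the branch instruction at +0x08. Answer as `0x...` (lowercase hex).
off 0x08: read 57 f6 as big → 0x57f6
  opcode bits[15:10]=0x15: je/J
  imm@[9:0]=0x3f6 (s10→-10) ⇒ $-10
  target = base 0x94e0 + off 0x08 + 2 + imm -10 = 0x94e0

0x94e0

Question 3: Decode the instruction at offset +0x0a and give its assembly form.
off 0x0a: read f8 00 as big → 0xf800
  op=0xf800>>10=0x3e ⇒ hlt (N)

hlt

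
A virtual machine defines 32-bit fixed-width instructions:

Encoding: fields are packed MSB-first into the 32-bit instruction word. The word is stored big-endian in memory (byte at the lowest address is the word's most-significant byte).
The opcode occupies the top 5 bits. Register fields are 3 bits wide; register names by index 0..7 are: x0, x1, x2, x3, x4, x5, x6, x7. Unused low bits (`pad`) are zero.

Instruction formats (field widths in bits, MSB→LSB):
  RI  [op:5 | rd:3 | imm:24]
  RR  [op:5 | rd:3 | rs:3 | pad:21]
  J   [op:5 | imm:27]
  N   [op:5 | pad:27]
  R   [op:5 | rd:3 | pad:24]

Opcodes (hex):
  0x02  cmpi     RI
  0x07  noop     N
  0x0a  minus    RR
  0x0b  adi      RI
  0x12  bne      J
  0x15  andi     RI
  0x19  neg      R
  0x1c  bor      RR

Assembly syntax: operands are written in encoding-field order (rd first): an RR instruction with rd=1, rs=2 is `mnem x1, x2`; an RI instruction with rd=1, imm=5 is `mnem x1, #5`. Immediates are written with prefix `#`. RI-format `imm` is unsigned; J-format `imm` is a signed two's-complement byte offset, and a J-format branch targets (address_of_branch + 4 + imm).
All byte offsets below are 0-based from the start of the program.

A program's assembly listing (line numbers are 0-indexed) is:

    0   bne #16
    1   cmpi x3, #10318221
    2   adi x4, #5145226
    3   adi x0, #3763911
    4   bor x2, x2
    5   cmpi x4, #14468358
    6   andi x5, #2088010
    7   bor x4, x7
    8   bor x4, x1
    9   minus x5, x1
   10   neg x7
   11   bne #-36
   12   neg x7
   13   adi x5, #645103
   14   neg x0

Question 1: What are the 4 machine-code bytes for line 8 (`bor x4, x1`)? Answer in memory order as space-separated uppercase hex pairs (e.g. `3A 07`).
line 8 (bor): pack op=0x1c:5|rd=4:3|rs=1:3|pad=0:21 = 0xe4200000; big→ e4 20 00 00

E4 20 00 00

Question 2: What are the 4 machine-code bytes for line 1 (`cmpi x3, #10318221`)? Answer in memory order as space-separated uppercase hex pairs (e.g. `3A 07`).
line 1 (cmpi): pack op=0x2:5|rd=3:3|imm=10318221:24 = 0x139d718d; big→ 13 9d 71 8d

13 9D 71 8D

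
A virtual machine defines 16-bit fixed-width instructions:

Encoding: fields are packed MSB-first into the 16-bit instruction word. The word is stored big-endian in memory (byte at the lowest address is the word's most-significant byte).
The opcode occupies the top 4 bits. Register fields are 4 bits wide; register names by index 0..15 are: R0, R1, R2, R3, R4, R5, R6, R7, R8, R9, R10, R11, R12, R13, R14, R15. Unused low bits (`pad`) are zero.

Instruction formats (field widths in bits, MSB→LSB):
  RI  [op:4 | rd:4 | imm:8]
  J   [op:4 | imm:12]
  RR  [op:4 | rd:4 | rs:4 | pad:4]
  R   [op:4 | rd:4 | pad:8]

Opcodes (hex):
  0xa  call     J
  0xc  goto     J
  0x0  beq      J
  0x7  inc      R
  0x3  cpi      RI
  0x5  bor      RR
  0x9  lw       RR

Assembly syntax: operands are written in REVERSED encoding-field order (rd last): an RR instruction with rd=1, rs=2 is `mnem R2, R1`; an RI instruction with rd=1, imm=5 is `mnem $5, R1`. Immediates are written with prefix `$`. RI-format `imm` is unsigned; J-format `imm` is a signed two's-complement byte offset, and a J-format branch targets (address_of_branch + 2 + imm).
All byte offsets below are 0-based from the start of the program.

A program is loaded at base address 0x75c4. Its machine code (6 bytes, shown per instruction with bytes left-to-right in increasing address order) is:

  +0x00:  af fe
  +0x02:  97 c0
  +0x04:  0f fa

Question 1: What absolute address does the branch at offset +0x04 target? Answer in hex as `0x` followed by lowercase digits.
off 0x04: read 0f fa as big → 0x0ffa
  op=0x0ffa>>12=0x0 ⇒ beq (J)
  imm: (w>>0)&0xfff=0xffa (s12→-6) → $-6
  target = base 0x75c4 + off 0x04 + 2 + imm -6 = 0x75c4

0x75c4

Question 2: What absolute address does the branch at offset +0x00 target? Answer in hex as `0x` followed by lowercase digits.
@+00  big-endian(af fe) = 0xaffe
  op=0xaffe>>12=0xa ⇒ call (J)
  [11:0] imm=4094 (s12→-2) = $-2
  target = base 0x75c4 + off 0x00 + 2 + imm -2 = 0x75c4

0x75c4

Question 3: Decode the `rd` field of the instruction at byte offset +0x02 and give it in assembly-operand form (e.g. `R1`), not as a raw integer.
R7

off 0x02: read 97 c0 as big → 0x97c0
  opcode bits[15:12]=0x9: lw/RR
  rd@[11:8]=0x7 ⇒ R7
  rs@[7:4]=0xc ⇒ R12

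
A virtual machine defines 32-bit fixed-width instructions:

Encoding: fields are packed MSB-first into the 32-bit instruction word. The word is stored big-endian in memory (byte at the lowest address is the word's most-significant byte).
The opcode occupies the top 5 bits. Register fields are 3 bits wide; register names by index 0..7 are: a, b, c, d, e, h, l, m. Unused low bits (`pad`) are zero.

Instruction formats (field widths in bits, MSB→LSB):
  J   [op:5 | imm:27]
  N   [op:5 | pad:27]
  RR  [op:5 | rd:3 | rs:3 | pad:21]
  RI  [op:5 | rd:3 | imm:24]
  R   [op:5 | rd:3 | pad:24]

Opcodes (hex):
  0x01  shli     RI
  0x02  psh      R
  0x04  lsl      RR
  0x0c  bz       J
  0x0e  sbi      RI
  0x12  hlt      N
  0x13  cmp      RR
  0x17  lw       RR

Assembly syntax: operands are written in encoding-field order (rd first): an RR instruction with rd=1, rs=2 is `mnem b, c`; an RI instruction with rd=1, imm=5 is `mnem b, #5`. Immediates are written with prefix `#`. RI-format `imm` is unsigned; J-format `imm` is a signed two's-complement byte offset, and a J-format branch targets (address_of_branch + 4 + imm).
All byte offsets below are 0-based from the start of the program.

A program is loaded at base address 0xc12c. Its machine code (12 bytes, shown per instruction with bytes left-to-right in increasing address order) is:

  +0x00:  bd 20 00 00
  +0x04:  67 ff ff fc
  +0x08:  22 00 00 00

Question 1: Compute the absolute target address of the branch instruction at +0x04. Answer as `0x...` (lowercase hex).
[04] 67 ff ff fc → 0x67fffffc
  op=0x67fffffc>>27=0xc ⇒ bz (J)
  [26:0] imm=134217724 (s27→-4) = #-4
  target = base 0xc12c + off 0x04 + 4 + imm -4 = 0xc130

0xc130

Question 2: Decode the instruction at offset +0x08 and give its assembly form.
lsl c, a

[08] 22 00 00 00 → 0x22000000
  op=0x22000000>>27=0x4 ⇒ lsl (RR)
  [26:24] rd=2 = c
  [23:21] rs=0 = a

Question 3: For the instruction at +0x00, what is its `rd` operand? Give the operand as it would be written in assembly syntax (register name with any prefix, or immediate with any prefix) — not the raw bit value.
[00] bd 20 00 00 → 0xbd200000
  op=0xbd200000>>27=0x17 ⇒ lw (RR)
  [26:24] rd=5 = h
  [23:21] rs=1 = b

h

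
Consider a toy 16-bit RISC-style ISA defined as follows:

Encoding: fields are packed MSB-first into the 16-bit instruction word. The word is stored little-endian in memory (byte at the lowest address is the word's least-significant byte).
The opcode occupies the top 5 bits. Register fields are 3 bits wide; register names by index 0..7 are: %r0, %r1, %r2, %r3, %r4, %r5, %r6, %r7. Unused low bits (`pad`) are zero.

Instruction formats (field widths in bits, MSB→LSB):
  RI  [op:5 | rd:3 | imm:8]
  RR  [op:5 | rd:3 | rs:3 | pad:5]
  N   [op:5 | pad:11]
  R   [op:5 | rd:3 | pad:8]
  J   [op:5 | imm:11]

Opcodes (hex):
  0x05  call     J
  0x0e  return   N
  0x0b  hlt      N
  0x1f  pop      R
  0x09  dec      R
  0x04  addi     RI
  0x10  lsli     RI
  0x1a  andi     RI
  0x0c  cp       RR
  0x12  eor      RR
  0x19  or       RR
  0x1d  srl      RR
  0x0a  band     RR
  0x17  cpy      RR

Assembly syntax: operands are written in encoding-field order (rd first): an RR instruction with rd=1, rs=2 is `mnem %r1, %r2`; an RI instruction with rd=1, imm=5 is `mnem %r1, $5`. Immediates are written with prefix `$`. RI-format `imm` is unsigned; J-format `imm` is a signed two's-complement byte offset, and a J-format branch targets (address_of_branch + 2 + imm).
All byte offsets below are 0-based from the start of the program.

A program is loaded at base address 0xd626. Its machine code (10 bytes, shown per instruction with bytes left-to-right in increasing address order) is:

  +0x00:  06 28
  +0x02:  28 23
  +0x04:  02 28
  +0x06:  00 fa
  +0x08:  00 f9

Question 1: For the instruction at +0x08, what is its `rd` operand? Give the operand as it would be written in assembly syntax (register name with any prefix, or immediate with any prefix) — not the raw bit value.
%r1

@+08  little-endian(00 f9) = 0xf900
  opcode bits[15:11]=0x1f: pop/R
  rd: (w>>8)&0x7=0x1 → %r1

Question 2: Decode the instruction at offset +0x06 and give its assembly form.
pop %r2

[06] 00 fa → 0xfa00
  top 5b → 0x1f → pop [R]
  rd: (w>>8)&0x7=0x2 → %r2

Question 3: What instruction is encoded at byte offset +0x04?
[04] 02 28 → 0x2802
  op=0x2802>>11=0x5 ⇒ call (J)
  [10:0] imm=2 = $2

call $2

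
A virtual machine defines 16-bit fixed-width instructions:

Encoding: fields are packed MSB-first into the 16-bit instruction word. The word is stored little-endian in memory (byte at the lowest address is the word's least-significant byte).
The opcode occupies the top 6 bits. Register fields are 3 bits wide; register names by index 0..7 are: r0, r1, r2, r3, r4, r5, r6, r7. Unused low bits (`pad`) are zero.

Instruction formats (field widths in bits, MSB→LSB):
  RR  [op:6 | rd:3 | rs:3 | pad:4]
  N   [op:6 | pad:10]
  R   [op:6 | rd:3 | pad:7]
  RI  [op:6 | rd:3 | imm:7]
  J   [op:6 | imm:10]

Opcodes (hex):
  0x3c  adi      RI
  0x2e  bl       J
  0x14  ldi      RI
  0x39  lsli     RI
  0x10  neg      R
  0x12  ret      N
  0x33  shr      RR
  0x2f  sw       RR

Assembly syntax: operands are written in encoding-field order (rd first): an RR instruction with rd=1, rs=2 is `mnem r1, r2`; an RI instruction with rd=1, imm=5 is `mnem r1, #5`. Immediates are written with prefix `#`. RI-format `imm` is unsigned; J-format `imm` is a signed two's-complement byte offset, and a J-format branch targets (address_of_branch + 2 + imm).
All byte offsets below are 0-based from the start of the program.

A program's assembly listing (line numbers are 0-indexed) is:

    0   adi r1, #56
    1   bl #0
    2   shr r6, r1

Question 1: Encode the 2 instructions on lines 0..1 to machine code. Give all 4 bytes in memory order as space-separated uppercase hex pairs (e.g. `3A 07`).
B8 F0 00 B8

L0: adi op=0x3c:6|rd=1:3|imm=56:7 ⇒ 0xf0b8 ⇒ little b8 f0
L1: bl op=0x2e:6|imm=0:10 ⇒ 0xb800 ⇒ little 00 b8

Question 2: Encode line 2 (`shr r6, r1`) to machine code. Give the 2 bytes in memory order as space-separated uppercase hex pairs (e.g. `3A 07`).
line 2 (shr): pack op=0x33:6|rd=6:3|rs=1:3|pad=0:4 = 0xcf10; little→ 10 cf

10 CF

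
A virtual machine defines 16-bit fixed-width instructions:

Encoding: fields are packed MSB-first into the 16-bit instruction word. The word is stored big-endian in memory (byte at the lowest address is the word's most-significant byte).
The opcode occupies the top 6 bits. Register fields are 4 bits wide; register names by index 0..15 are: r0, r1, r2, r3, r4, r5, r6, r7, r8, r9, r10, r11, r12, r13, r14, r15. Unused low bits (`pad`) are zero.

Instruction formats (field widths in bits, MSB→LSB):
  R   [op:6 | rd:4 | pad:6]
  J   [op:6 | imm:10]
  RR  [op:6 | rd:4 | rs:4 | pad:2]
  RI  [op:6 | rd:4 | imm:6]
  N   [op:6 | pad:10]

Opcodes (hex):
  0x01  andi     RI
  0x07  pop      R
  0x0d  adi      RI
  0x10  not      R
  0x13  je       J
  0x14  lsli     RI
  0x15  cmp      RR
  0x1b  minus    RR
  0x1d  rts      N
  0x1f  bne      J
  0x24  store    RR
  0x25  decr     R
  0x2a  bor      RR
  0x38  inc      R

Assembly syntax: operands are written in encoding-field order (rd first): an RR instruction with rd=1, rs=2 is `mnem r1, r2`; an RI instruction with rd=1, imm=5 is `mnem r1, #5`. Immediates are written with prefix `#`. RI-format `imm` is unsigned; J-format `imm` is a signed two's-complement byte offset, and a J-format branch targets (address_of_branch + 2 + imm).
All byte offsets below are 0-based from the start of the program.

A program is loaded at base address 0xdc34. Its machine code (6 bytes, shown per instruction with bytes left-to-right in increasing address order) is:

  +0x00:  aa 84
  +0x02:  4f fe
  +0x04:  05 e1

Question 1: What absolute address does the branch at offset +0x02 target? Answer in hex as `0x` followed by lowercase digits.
@+02  big-endian(4f fe) = 0x4ffe
  opcode bits[15:10]=0x13: je/J
  imm@[9:0]=0x3fe (s10→-2) ⇒ #-2
  target = base 0xdc34 + off 0x02 + 2 + imm -2 = 0xdc36

0xdc36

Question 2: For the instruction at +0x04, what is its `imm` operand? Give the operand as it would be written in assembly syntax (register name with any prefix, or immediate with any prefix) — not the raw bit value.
#33

off 0x04: read 05 e1 as big → 0x05e1
  op=0x05e1>>10=0x1 ⇒ andi (RI)
  [9:6] rd=7 = r7
  [5:0] imm=33 = #33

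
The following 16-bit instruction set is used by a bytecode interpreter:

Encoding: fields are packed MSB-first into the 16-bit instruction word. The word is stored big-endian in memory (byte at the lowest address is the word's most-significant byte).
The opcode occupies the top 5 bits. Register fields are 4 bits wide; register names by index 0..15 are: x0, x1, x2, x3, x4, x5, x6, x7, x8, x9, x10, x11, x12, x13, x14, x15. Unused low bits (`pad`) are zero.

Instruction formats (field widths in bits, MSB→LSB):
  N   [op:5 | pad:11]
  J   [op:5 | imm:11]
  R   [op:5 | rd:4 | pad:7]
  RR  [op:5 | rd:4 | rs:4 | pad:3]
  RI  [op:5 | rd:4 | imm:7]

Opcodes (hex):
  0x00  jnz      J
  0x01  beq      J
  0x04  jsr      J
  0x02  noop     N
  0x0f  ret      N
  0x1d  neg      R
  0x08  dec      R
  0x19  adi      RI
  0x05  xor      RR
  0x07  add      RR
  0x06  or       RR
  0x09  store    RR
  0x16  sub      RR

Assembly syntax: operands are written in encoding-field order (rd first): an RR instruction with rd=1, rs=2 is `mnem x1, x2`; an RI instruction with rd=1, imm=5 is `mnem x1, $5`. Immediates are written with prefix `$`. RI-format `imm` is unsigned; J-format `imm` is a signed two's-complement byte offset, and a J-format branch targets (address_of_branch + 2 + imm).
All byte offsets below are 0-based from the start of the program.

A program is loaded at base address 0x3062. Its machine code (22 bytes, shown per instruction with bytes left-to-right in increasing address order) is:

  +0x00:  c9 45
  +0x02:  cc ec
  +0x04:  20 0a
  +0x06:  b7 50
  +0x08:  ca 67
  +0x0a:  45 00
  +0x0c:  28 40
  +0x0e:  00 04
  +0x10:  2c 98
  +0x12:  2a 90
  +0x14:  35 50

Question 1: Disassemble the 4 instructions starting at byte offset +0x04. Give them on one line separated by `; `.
jsr $10; sub x14, x10; adi x4, $103; dec x10

+0x04: 20 0a ⇒ word 0x200a (big)
  top 5b → 0x4 → jsr [J]
  imm: (w>>0)&0x7ff=0xa → $10
+0x06: b7 50 ⇒ word 0xb750 (big)
  top 5b → 0x16 → sub [RR]
  rd: (w>>7)&0xf=0xe → x14
  rs: (w>>3)&0xf=0xa → x10
+0x08: ca 67 ⇒ word 0xca67 (big)
  top 5b → 0x19 → adi [RI]
  rd: (w>>7)&0xf=0x4 → x4
  imm: (w>>0)&0x7f=0x67 → $103
+0x0a: 45 00 ⇒ word 0x4500 (big)
  top 5b → 0x8 → dec [R]
  rd: (w>>7)&0xf=0xa → x10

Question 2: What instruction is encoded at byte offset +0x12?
+0x12: 2a 90 ⇒ word 0x2a90 (big)
  top 5b → 0x5 → xor [RR]
  rd@[10:7]=0x5 ⇒ x5
  rs@[6:3]=0x2 ⇒ x2

xor x5, x2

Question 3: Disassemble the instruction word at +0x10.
off 0x10: read 2c 98 as big → 0x2c98
  op=0x2c98>>11=0x5 ⇒ xor (RR)
  rd: (w>>7)&0xf=0x9 → x9
  rs: (w>>3)&0xf=0x3 → x3

xor x9, x3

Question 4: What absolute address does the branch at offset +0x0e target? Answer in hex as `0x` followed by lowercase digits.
0x3076

+0x0e: 00 04 ⇒ word 0x0004 (big)
  top 5b → 0x0 → jnz [J]
  imm@[10:0]=0x4 ⇒ $4
  target = base 0x3062 + off 0x0e + 2 + imm 4 = 0x3076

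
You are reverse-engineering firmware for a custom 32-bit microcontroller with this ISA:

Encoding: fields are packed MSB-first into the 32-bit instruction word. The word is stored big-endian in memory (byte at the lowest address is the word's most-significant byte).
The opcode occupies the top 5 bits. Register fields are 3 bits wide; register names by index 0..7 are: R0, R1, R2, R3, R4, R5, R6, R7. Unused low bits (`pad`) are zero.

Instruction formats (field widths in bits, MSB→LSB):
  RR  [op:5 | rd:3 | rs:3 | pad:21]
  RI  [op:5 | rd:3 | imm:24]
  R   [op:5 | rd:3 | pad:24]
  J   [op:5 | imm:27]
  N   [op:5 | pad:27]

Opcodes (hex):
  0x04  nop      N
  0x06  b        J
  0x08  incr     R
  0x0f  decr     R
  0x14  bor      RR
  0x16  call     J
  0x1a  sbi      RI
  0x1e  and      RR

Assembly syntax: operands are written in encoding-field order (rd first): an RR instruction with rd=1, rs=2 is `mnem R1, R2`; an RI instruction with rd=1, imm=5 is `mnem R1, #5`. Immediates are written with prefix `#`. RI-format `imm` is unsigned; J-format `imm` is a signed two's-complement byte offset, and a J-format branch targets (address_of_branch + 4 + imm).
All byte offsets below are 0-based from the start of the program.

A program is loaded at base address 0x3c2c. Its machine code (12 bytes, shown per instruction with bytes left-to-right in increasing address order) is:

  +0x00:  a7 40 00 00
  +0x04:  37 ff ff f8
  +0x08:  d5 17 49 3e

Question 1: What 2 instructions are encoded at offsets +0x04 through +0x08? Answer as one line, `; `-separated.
b #-8; sbi R5, #1526078

@+04  big-endian(37 ff ff f8) = 0x37fffff8
  op=0x37fffff8>>27=0x6 ⇒ b (J)
  imm: (w>>0)&0x7ffffff=0x7fffff8 (s27→-8) → #-8
@+08  big-endian(d5 17 49 3e) = 0xd517493e
  op=0xd517493e>>27=0x1a ⇒ sbi (RI)
  rd: (w>>24)&0x7=0x5 → R5
  imm: (w>>0)&0xffffff=0x17493e → #1526078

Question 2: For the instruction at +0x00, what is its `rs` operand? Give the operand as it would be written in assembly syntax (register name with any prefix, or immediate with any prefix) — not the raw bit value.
R2

@+00  big-endian(a7 40 00 00) = 0xa7400000
  top 5b → 0x14 → bor [RR]
  rd: (w>>24)&0x7=0x7 → R7
  rs: (w>>21)&0x7=0x2 → R2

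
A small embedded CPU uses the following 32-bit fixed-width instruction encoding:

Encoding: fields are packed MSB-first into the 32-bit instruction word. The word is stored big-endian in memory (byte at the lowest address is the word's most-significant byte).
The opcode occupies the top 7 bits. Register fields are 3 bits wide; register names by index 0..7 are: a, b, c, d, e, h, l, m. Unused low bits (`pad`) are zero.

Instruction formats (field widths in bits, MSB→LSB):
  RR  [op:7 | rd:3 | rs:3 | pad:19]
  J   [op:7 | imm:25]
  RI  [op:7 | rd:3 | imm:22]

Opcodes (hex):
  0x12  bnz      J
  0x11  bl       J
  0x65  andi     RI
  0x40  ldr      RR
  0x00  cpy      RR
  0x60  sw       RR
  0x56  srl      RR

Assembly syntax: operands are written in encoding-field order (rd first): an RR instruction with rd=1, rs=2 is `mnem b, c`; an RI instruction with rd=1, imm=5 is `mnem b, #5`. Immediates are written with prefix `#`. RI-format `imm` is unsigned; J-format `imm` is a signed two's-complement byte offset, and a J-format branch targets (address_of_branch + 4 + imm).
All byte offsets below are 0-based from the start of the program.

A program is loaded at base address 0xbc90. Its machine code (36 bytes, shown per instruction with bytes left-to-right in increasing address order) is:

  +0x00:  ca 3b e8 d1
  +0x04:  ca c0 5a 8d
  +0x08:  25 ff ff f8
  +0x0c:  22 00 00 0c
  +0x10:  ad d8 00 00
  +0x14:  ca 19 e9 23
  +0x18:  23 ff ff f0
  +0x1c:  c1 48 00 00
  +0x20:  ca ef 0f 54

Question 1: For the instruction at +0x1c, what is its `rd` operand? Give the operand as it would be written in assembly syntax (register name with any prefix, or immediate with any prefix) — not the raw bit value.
h

off 0x1c: read c1 48 00 00 as big → 0xc1480000
  op=0xc1480000>>25=0x60 ⇒ sw (RR)
  [24:22] rd=5 = h
  [21:19] rs=1 = b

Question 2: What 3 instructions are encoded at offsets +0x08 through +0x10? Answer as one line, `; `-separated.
[08] 25 ff ff f8 → 0x25fffff8
  op=0x25fffff8>>25=0x12 ⇒ bnz (J)
  [24:0] imm=33554424 (s25→-8) = #-8
[0c] 22 00 00 0c → 0x2200000c
  op=0x2200000c>>25=0x11 ⇒ bl (J)
  [24:0] imm=12 = #12
[10] ad d8 00 00 → 0xadd80000
  op=0xadd80000>>25=0x56 ⇒ srl (RR)
  [24:22] rd=7 = m
  [21:19] rs=3 = d

bnz #-8; bl #12; srl m, d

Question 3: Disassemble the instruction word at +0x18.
+0x18: 23 ff ff f0 ⇒ word 0x23fffff0 (big)
  top 7b → 0x11 → bl [J]
  imm@[24:0]=0x1fffff0 (s25→-16) ⇒ #-16

bl #-16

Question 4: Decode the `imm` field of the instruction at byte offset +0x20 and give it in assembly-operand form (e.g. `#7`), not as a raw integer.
[20] ca ef 0f 54 → 0xcaef0f54
  opcode bits[31:25]=0x65: andi/RI
  rd@[24:22]=0x3 ⇒ d
  imm@[21:0]=0x2f0f54 ⇒ #3084116

#3084116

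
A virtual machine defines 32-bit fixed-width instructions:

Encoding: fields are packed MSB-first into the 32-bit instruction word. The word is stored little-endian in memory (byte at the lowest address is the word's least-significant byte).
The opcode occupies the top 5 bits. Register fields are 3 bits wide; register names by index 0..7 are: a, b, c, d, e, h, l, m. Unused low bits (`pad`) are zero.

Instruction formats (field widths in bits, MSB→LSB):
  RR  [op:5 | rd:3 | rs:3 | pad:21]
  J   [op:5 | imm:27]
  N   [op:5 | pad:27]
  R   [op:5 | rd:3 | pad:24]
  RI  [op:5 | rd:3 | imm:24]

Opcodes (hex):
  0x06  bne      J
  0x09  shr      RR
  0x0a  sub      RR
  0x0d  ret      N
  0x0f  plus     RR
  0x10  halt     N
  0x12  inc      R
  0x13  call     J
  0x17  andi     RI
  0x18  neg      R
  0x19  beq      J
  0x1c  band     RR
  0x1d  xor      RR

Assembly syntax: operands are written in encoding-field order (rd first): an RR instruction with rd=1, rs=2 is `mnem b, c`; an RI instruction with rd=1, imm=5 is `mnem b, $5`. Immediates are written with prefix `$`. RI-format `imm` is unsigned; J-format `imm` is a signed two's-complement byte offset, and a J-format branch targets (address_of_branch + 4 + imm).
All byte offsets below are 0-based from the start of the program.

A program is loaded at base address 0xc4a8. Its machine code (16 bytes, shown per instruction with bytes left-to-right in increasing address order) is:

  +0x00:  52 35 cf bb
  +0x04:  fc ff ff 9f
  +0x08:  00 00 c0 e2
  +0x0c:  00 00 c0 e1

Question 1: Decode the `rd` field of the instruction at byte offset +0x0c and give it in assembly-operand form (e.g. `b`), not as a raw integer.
b

[0c] 00 00 c0 e1 → 0xe1c00000
  top 5b → 0x1c → band [RR]
  rd@[26:24]=0x1 ⇒ b
  rs@[23:21]=0x6 ⇒ l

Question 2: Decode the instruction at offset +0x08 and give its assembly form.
band c, l

[08] 00 00 c0 e2 → 0xe2c00000
  opcode bits[31:27]=0x1c: band/RR
  rd: (w>>24)&0x7=0x2 → c
  rs: (w>>21)&0x7=0x6 → l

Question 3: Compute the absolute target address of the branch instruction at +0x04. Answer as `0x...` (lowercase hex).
0xc4ac

@+04  little-endian(fc ff ff 9f) = 0x9ffffffc
  top 5b → 0x13 → call [J]
  imm: (w>>0)&0x7ffffff=0x7fffffc (s27→-4) → $-4
  target = base 0xc4a8 + off 0x04 + 4 + imm -4 = 0xc4ac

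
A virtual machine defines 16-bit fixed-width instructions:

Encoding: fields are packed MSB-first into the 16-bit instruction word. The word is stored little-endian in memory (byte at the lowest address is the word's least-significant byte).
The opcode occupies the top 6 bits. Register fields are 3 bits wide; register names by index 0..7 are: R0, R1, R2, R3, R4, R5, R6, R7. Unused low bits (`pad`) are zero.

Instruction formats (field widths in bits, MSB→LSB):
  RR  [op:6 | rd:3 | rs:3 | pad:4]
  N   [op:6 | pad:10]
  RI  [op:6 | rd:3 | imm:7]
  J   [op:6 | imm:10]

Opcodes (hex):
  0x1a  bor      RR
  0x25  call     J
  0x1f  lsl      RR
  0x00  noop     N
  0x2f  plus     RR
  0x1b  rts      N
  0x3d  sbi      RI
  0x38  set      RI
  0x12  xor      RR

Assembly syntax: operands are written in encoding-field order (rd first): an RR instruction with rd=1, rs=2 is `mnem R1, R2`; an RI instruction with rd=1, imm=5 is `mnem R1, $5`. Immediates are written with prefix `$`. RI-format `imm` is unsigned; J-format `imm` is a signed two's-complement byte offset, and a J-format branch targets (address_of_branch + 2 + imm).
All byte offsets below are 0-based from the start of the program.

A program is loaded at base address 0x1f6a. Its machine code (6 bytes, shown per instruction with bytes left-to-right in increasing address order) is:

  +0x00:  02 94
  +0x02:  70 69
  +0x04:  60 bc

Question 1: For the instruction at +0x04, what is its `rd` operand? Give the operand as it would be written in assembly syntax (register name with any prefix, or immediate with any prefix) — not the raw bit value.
off 0x04: read 60 bc as little → 0xbc60
  opcode bits[15:10]=0x2f: plus/RR
  rd: (w>>7)&0x7=0x0 → R0
  rs: (w>>4)&0x7=0x6 → R6

R0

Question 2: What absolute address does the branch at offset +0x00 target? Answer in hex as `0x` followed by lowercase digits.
0x1f6e

+0x00: 02 94 ⇒ word 0x9402 (little)
  opcode bits[15:10]=0x25: call/J
  [9:0] imm=2 = $2
  target = base 0x1f6a + off 0x00 + 2 + imm 2 = 0x1f6e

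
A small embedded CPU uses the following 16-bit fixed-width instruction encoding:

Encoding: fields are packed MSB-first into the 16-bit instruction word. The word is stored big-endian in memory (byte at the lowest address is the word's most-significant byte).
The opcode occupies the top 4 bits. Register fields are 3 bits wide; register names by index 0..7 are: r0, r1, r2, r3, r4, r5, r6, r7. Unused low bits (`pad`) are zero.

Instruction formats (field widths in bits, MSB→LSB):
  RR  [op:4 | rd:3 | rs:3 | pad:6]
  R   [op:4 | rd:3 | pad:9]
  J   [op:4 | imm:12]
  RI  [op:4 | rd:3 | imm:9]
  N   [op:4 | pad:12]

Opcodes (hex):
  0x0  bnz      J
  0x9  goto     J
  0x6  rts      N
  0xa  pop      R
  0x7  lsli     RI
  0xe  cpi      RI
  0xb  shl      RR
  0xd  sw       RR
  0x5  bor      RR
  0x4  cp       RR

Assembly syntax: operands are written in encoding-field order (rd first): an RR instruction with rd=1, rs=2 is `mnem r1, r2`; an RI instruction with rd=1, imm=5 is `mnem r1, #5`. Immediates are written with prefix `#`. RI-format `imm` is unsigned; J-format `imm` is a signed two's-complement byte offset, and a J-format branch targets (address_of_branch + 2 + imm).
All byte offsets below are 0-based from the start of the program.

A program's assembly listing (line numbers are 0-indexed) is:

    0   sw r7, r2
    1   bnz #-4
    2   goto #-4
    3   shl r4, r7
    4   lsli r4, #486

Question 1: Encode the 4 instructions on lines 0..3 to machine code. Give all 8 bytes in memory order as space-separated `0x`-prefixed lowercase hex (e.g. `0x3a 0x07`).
line 0 (sw): pack op=0xd:4|rd=7:3|rs=2:3|pad=0:6 = 0xde80; big→ de 80
line 1 (bnz): pack op=0x0:4|imm=-4:12 = 0x0ffc; big→ 0f fc
line 2 (goto): pack op=0x9:4|imm=-4:12 = 0x9ffc; big→ 9f fc
line 3 (shl): pack op=0xb:4|rd=4:3|rs=7:3|pad=0:6 = 0xb9c0; big→ b9 c0

0xde 0x80 0x0f 0xfc 0x9f 0xfc 0xb9 0xc0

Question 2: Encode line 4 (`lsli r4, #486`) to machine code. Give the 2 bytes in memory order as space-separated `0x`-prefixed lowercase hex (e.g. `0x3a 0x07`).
4. lsli fields op=0x7:4|rd=4:3|imm=486:9 → word 79e6h → 79 e6

0x79 0xe6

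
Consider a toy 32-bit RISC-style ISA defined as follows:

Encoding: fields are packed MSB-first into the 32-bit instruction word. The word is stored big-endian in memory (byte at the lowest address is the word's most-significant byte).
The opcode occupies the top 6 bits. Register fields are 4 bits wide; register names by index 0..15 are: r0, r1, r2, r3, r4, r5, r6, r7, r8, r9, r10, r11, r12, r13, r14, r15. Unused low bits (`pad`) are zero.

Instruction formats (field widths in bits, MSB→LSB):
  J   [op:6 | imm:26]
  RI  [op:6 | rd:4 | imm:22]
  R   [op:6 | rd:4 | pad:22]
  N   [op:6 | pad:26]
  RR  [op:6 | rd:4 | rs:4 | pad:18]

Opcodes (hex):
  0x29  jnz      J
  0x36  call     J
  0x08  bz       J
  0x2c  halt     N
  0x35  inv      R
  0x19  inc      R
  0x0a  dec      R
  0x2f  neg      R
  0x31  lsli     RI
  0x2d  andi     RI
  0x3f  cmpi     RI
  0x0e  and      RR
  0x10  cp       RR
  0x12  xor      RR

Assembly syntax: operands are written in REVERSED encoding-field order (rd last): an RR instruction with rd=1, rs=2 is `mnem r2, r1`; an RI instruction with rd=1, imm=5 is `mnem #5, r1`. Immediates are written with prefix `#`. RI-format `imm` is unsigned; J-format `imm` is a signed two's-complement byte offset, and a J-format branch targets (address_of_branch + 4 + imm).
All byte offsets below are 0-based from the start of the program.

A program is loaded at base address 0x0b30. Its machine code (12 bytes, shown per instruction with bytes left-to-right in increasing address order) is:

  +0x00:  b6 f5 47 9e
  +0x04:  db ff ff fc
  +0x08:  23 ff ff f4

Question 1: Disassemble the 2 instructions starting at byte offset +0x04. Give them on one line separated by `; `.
call #-4; bz #-12

off 0x04: read db ff ff fc as big → 0xdbfffffc
  op=0xdbfffffc>>26=0x36 ⇒ call (J)
  [25:0] imm=67108860 (s26→-4) = #-4
off 0x08: read 23 ff ff f4 as big → 0x23fffff4
  op=0x23fffff4>>26=0x8 ⇒ bz (J)
  [25:0] imm=67108852 (s26→-12) = #-12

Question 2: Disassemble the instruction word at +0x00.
andi #3491742, r11

+0x00: b6 f5 47 9e ⇒ word 0xb6f5479e (big)
  opcode bits[31:26]=0x2d: andi/RI
  [25:22] rd=11 = r11
  [21:0] imm=3491742 = #3491742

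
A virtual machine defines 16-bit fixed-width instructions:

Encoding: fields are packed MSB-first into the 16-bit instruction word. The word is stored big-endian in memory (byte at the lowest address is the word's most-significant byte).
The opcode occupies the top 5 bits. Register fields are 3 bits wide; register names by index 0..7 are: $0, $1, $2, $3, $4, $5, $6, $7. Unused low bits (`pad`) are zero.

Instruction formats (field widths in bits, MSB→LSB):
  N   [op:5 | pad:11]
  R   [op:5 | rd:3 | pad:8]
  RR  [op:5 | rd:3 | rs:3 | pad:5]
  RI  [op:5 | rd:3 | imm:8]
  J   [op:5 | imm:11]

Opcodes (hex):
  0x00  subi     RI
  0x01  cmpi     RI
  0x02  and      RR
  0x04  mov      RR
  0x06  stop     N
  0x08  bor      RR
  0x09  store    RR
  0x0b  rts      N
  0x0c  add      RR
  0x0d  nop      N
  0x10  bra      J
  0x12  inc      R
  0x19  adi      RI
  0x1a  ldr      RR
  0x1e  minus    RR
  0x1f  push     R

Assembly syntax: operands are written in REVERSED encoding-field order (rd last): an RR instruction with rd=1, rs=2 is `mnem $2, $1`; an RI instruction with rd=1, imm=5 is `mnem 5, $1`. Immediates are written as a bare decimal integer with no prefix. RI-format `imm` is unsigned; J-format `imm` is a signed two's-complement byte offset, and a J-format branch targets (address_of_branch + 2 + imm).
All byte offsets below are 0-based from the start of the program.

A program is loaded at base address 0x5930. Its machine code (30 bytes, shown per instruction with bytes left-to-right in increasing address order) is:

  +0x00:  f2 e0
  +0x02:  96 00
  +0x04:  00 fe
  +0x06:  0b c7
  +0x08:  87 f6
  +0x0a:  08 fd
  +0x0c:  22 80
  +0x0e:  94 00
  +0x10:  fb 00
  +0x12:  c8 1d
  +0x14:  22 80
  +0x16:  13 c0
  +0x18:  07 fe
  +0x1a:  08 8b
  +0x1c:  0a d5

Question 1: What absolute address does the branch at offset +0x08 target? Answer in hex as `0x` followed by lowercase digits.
0x5930

+0x08: 87 f6 ⇒ word 0x87f6 (big)
  op=0x87f6>>11=0x10 ⇒ bra (J)
  [10:0] imm=2038 (s11→-10) = -10
  target = base 0x5930 + off 0x08 + 2 + imm -10 = 0x5930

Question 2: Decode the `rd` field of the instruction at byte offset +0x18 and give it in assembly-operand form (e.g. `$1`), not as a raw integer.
+0x18: 07 fe ⇒ word 0x07fe (big)
  top 5b → 0x0 → subi [RI]
  rd@[10:8]=0x7 ⇒ $7
  imm@[7:0]=0xfe ⇒ 254

$7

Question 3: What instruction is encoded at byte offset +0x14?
[14] 22 80 → 0x2280
  op=0x2280>>11=0x4 ⇒ mov (RR)
  rd: (w>>8)&0x7=0x2 → $2
  rs: (w>>5)&0x7=0x4 → $4

mov $4, $2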